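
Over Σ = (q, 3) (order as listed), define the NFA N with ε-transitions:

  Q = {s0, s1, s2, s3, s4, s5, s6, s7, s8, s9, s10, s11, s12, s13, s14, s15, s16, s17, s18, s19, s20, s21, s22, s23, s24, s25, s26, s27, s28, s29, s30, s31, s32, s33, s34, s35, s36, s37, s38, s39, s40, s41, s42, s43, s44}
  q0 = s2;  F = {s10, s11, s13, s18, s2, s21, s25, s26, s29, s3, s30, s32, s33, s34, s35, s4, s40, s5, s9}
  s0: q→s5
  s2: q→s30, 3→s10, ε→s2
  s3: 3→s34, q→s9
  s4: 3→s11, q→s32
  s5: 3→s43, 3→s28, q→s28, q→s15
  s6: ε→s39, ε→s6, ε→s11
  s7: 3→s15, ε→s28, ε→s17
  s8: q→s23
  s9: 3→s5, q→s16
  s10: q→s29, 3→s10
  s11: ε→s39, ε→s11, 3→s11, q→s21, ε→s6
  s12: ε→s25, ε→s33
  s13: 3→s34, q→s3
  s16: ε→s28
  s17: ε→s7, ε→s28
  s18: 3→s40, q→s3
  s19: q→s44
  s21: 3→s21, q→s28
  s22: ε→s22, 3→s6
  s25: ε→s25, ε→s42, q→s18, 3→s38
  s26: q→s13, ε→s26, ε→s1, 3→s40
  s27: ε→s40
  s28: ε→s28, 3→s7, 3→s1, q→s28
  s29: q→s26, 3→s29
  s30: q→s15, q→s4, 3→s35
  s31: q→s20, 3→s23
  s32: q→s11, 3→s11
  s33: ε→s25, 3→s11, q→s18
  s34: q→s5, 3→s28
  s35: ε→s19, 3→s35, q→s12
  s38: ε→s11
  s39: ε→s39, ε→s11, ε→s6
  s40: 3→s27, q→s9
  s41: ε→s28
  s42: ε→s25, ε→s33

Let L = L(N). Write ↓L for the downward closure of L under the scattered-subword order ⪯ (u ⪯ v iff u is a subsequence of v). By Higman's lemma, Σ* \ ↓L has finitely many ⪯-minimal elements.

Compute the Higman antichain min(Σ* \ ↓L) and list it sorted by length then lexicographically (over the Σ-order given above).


|Q|=45, |F|=19, |δ|=81 (30 ε).
min D↑ (19 st, q0=0, F={14}): 0:q→1,3→2 1:q→3,3→4 2:q→5,3→2 3:q→6,3→7 4:q→8,3→4 5:q→9,3→5 6:q→7,3→7 7:q→10,3→7 8:q→11,3→7 9:q→12,3→13 10:q→14,3→10 11:q→15,3→13 12:q→15,3→16 13:q→17,3→13 14:q→14,3→14 15:q→17,3→16 16:q→18,3→14 17:q→14,3→18 18:q→14,3→14 (ε-aug+det+¬).
'qq3qq': run [34, 32, 28, 17, 10, 6] end={s1,s15,s16,s17,s28,s7} rej; 5/5 single-dels accept.
'qqqqqq': |S_i|=[34, 32, 28, 20, 15, 10, 6] end={s1,s15,s16,s17,s28,s7} — reject; 6/6 deletions ∈↓L.
'3qqq33': run [34, 30, 27, 17, 12, 8, 6] end={s1,s15,s17,s28,s43,s7} rej; 6/6 single-dels accept.
3 minimals (antichain).

A = [qq3qq, qqqqqq, 3qqq33].


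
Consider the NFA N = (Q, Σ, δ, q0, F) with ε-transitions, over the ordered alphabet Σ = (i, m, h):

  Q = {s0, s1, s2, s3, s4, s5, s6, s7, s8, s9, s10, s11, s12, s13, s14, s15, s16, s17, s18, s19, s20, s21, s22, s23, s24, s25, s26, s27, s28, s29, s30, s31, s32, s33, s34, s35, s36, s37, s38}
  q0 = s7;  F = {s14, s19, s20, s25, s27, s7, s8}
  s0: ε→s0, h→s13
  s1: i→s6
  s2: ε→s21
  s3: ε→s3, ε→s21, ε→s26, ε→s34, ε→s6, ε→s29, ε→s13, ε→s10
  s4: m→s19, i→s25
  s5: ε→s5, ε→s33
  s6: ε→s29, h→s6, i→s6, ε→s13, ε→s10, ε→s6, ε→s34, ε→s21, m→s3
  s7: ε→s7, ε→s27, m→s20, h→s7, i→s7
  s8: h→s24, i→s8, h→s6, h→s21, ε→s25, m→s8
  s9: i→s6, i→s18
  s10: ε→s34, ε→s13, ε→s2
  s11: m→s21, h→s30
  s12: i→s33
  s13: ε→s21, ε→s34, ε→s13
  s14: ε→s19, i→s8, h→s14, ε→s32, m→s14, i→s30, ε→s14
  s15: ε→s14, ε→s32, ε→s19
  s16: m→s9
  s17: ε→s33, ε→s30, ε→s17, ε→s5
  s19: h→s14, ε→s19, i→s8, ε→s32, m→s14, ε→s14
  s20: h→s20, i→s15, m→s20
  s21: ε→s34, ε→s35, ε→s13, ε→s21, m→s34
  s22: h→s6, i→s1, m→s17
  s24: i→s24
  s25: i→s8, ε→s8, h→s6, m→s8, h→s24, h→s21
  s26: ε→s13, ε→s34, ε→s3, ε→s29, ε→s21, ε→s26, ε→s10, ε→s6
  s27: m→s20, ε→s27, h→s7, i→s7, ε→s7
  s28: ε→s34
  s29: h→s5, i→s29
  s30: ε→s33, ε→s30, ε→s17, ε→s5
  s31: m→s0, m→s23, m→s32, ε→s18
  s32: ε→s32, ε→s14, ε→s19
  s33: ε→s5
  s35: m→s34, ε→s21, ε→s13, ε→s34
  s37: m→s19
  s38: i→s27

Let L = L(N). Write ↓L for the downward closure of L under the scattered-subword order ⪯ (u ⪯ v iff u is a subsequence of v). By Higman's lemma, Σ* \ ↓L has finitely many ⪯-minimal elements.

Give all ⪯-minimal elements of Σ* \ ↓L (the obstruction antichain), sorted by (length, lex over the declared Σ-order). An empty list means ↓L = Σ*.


|Q|=39, |F|=7, |δ|=120 (68 ε).
min D↑ (5 st, q0=0, F={4}): 0:i→0,m→1,h→0 1:i→2,m→1,h→1 2:i→3,m→2,h→2 3:i→3,m→3,h→4 4:i→4,m→4,h→4 (ε-aug+det+¬).
'miih': run [24, 22, 21, 17, 13] end={s10,s13,s2,s21,s24,s26,s29,s3,s33,s34,s35,s5,…} ∉↓L; 4/4 single-dels accept.
1 words, ⪯-incomp.

Antichain: [miih].


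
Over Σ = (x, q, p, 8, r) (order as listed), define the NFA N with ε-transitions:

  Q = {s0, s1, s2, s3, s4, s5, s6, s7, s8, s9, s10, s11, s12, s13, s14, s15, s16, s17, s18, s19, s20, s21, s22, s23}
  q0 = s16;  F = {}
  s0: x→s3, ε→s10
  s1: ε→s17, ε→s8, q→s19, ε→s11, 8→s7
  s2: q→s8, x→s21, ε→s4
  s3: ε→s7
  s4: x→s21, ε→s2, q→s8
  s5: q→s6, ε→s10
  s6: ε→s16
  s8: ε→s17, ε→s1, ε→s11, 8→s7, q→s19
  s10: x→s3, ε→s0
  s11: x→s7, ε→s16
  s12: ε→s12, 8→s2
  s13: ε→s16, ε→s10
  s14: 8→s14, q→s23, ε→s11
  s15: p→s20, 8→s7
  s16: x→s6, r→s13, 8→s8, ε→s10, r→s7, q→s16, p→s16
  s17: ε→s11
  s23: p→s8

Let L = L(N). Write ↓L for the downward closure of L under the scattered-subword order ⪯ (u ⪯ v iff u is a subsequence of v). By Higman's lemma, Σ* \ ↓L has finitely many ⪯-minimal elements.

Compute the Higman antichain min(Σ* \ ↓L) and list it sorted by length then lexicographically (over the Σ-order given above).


|Q|=24, |F|=0, |δ|=44 (20 ε).
min D↑ (1 st, q0=0, F={0}): 0:x→0,q→0,p→0,8→0,r→0 [Hopcroft].
ε ∈ L(D↑) ⇒ ↓L = ∅.

min(Σ*\↓L) = [ε].


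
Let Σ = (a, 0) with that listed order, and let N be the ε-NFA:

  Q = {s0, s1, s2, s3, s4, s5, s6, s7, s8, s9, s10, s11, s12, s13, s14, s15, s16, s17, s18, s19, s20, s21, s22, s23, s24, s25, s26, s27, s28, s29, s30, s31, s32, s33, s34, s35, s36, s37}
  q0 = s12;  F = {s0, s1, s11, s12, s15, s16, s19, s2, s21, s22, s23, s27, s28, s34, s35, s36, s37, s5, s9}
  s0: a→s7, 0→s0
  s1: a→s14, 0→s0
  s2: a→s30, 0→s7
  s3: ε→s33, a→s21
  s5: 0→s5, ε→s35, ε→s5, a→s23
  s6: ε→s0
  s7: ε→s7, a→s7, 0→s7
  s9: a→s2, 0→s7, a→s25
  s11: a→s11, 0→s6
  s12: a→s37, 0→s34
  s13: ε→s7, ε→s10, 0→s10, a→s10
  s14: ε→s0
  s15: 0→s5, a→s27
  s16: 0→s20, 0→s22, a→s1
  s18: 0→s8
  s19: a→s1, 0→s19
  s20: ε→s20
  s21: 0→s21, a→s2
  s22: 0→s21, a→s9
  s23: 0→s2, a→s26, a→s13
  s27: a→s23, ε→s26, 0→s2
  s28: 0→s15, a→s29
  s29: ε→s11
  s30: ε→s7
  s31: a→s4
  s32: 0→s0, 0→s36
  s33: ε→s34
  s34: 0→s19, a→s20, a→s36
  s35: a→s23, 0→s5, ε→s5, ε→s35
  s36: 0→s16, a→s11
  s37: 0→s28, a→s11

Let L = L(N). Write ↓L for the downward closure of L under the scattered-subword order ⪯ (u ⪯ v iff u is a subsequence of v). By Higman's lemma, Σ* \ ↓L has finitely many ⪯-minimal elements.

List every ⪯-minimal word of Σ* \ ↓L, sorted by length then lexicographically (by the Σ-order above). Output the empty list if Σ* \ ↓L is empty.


min(Σ*\↓L) = [aa0a, 00aaa, 00a0a, a00a00, a000aa, 0a00a0].

|Q|=38, |F|=19, |δ|=66 (15 ε).
min D↑ (19 st, q0=0, F={11}): 0:a→1,0→2 1:a→3,0→4 2:a→5,0→6 3:a→3,0→7 4:a→3,0→8 5:a→3,0→9 6:a→10,0→6 7:a→11,0→7 8:a→12,0→13 9:a→10,0→14 10:a→7,0→7 11:a→11,0→11 12:a→15,0→16 13:a→15,0→13 14:a→17,0→18 15:a→11,0→16 16:a→11,0→11 17:a→16,0→11 18:a→16,0→18.
'aa0a': N↓-sim [29, 26, 16, 6, 2] end={s30,s7} — reject; 4/4 single-dels accept.
'00aaa': run [29, 27, 22, 13, 10, 5] end={s10,s13,s26,s30,s7} — reject; 5/5 del acc.
'00a0a': run [29, 27, 22, 13, 5, 2] end={s30,s7} ∉↓L; 5/5 deletions ∈↓L.
'a00a00': N↓-sim [29, 26, 24, 18, 10, 4, 1] end={s7} rej; 6/6 single-dels accept.
'a000aa': N↓-sim [29, 26, 24, 18, 11, 7, 5] end={s10,s13,s26,s30,s7} ∉↓L; 6/6 del acc.
'0a00a0': |S_i|=[29, 27, 21, 14, 9, 5, 1] end={s7} ∉↓L; 6/6 deletions ∈↓L.
6 words, ⪯-incomp.


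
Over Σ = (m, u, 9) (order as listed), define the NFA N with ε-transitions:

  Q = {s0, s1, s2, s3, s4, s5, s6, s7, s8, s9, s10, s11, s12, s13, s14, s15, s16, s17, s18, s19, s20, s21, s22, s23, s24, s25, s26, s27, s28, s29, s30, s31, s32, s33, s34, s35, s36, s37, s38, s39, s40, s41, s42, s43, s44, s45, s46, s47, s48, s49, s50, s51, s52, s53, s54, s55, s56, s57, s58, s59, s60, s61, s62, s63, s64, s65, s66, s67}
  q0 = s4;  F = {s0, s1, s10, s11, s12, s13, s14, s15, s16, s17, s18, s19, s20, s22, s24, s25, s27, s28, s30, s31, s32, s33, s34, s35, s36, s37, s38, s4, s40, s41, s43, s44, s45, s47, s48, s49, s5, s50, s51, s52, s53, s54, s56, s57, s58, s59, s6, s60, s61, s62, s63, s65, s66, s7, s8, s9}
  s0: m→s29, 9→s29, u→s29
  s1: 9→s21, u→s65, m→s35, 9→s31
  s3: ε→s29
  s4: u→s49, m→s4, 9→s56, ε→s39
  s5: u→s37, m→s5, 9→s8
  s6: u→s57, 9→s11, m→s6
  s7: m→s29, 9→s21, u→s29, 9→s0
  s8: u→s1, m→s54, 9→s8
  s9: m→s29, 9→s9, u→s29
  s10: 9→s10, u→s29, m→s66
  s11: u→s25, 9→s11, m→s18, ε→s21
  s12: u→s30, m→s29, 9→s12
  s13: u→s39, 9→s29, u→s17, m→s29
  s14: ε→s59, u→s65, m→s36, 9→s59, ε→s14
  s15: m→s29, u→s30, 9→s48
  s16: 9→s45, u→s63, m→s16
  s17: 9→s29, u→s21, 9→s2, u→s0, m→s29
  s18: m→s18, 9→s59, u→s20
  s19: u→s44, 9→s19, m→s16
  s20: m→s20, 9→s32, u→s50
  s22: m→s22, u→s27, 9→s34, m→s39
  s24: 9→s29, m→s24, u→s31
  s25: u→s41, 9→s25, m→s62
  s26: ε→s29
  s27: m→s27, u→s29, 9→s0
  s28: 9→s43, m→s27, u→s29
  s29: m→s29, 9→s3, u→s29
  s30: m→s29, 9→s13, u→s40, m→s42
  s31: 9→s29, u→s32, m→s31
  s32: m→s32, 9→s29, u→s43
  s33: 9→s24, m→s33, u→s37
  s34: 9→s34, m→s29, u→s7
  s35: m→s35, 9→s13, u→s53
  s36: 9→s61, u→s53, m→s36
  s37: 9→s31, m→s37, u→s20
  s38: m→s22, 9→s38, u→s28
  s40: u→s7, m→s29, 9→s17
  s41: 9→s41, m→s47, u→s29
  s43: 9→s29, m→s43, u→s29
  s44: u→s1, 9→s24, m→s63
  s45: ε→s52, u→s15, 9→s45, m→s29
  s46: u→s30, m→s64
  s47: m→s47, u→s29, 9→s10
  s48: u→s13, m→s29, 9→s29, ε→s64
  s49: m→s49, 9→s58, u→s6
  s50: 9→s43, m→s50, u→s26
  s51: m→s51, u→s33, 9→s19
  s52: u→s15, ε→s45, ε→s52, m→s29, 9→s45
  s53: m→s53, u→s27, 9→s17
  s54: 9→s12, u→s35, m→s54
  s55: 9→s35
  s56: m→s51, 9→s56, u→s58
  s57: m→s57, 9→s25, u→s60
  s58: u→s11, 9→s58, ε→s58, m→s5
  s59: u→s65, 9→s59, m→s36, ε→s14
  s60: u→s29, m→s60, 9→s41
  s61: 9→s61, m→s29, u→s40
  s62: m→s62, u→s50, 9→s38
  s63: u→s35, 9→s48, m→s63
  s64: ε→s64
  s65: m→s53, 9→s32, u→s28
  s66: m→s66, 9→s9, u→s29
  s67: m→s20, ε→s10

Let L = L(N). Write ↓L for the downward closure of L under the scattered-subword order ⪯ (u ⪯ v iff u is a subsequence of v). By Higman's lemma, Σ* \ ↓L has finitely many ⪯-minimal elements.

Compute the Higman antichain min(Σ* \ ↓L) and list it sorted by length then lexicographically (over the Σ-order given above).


Antichain: [uuuuu, 9mu99, 9m9m9m].

|Q|=68, |F|=56, |δ|=196 (14 ε).
min D↑ (55 st, q0=0, F={19}): 0:m→0,u→1,9→2 1:m→1,u→3,9→4 2:m→5,u→4,9→2 3:m→3,u→6,9→7 4:m→8,u→7,9→4 5:m→5,u→9,9→10 6:m→6,u→11,9→12 7:m→13,u→12,9→7 8:m→8,u→14,9→15 9:m→9,u→14,9→16 10:m→17,u→18,9→10 11:m→11,u→19,9→20 12:m→21,u→20,9→12 13:m→13,u→22,9→23 14:m→14,u→22,9→24 15:m→25,u→26,9→15 16:m→16,u→24,9→19 17:m→17,u→27,9→28 18:m→27,u→26,9→16 19:m→19,u→19,9→19 20:m→29,u→19,9→20 21:m→21,u→30,9→31 22:m→22,u→30,9→32 23:m→33,u→34,9→23 24:m→24,u→32,9→19 25:m→25,u→35,9→36 26:m→35,u→34,9→24 27:m→27,u→35,9→37 28:m→19,u→38,9→28 29:m→29,u→19,9→39 30:m→30,u→19,9→40 31:m→41,u→42,9→31 32:m→32,u→40,9→19 33:m→33,u→43,9→44 34:m→43,u→42,9→32 35:m→35,u→43,9→45 36:m→19,u→46,9→36 37:m→19,u→45,9→19 38:m→19,u→46,9→37 39:m→47,u→19,9→39 40:m→40,u→19,9→19 41:m→41,u→48,9→49 42:m→48,u→19,9→40 43:m→43,u→48,9→50 44:m→19,u→51,9→44 45:m→19,u→50,9→19 46:m→19,u→51,9→45 47:m→47,u→19,9→52 48:m→48,u→19,9→53 49:m→19,u→54,9→49 50:m→19,u→53,9→19 51:m→19,u→54,9→50 52:m→19,u→19,9→52 53:m→19,u→19,9→19 54:m→19,u→19,9→53 [Hopcroft].
'uuuuu': run [64, 57, 44, 30, 16, 3] end={s26,s29,s3} rej; 5/5 single-dels accept.
'9mu99': |S_i|=[64, 59, 54, 32, 14, 3] end={s2,s29,s3} — reject; 5/5 del acc.
'9m9m9m': |S_i|=[64, 59, 54, 44, 34, 21, 3] end={s29,s3,s42} ∉↓L; 6/6 deletions ∈↓L.
3 words, ⪯-incomp.


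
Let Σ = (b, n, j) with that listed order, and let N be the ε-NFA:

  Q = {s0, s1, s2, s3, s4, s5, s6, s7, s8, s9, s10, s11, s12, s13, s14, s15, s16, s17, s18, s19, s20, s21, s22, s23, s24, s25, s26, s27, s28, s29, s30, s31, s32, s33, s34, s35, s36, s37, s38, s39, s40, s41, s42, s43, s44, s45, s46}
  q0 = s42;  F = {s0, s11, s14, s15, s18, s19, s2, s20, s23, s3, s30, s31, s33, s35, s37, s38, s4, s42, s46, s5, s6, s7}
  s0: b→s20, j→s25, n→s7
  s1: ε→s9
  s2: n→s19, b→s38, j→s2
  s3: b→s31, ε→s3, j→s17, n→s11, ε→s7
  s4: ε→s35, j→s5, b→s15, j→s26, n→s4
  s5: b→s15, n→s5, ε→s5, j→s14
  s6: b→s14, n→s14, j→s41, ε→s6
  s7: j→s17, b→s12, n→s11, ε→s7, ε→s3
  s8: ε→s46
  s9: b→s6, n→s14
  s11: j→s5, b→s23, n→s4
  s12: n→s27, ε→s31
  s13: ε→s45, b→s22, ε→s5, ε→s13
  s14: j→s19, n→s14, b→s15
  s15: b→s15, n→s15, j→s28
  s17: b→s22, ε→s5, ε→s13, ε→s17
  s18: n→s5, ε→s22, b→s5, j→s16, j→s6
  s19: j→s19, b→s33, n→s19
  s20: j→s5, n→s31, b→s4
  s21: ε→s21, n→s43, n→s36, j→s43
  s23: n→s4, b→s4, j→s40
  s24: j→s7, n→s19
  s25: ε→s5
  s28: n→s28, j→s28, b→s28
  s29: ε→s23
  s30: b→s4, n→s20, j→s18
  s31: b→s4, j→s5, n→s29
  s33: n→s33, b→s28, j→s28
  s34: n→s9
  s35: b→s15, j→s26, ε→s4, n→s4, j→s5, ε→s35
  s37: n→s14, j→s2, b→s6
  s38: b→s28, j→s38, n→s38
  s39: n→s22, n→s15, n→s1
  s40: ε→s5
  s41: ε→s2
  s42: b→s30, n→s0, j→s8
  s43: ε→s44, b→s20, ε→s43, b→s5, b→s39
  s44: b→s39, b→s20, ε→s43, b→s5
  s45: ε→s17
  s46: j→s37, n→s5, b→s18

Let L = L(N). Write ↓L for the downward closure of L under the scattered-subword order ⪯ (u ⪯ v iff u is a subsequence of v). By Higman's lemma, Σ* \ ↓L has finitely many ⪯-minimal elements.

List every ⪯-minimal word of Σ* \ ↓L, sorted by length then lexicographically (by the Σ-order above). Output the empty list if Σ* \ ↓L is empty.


|Q|=47, |F|=22, |δ|=120 (28 ε).
min D↑ (21 st, q0=0, F={16}): 0:b→1,n→2,j→3 1:b→4,n→5,j→6 2:b→5,n→7,j→8 3:b→6,n→8,j→9 4:b→10,n→4,j→8 5:b→4,n→11,j→8 6:b→8,n→8,j→12 7:b→11,n→13,j→8 8:b→10,n→8,j→14 9:b→12,n→14,j→15 10:b→10,n→10,j→16 11:b→4,n→17,j→8 12:b→14,n→14,j→15 13:b→17,n→4,j→8 14:b→10,n→14,j→18 15:b→19,n→18,j→15 16:b→16,n→16,j→16 17:b→4,n→4,j→8 18:b→20,n→18,j→18 19:b→16,n→19,j→19 20:b→16,n→20,j→16 (ε-aug+det+¬).
'bbbj': |S_i|=[36, 24, 10, 3, 1] end={s28} rej; 4/4 del acc.
'njbj': |S_i|=[36, 26, 14, 4, 1] end={s28} — reject; 4/4 single-dels accept.
'jnbj': N↓-sim [36, 22, 7, 3, 1] end={s28} rej; 4/4 del acc.
'jjjbb': |S_i|=[36, 22, 11, 6, 3, 1] end={s28} rej; 5/5 deletions ∈↓L.
'nnnnbj': N↓-sim [36, 26, 23, 15, 10, 3, 1] end={s28} — reject; 6/6 deletions ∈↓L.
5 minimals (antichain).

A = [bbbj, njbj, jnbj, jjjbb, nnnnbj].


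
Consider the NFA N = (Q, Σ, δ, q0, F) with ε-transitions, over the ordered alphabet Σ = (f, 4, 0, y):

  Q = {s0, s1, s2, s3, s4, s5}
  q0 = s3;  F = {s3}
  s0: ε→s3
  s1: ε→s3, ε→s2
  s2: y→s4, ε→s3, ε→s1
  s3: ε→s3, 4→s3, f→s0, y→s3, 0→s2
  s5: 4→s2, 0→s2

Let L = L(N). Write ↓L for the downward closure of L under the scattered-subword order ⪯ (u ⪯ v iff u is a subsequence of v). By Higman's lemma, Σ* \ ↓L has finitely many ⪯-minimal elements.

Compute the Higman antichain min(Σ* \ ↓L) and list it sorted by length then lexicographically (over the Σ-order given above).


|Q|=6, |F|=1, |δ|=13 (6 ε).
min D↑ (1 st, q0=0, F={}): 0:f→0,4→0,0→0,y→0 (ε-aug+det+¬).
L(D↑) = ∅ ⇒ ↓L = Σ*.

Antichain: [].


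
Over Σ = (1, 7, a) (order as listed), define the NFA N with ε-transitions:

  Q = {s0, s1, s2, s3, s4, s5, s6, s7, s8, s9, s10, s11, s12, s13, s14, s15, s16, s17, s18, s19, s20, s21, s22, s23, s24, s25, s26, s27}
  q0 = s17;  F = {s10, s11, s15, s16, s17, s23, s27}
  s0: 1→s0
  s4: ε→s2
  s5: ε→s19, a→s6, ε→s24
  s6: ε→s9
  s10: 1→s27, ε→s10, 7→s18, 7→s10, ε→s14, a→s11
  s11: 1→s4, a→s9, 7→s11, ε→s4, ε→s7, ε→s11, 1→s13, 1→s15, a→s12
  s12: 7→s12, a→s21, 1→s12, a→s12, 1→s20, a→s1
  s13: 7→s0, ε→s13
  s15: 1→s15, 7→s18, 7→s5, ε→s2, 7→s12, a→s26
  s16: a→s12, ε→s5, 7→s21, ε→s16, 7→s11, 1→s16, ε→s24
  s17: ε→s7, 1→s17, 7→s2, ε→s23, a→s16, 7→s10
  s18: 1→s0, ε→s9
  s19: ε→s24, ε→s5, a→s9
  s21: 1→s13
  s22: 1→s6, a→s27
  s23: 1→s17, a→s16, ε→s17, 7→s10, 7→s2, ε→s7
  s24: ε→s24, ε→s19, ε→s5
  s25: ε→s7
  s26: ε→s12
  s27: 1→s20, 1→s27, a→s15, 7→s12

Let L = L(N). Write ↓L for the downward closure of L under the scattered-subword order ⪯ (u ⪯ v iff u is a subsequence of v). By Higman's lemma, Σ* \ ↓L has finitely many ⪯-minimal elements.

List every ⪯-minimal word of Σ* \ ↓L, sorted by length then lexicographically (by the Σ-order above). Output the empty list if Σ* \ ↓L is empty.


Antichain: [aa, 717].

|Q|=28, |F|=7, |δ|=71 (26 ε).
min D↑ (7 st, q0=0, F={5}): 0:1→0,7→1,a→2 1:1→3,7→1,a→4 2:1→2,7→4,a→5 3:1→3,7→5,a→6 4:1→6,7→4,a→5 5:1→5,7→5,a→5 6:1→6,7→5,a→5 [Hopcroft].
'aa': N↓-sim [24, 19, 9] end={s0,s1,s12,s13,s20,s21,s26,s6,s9} rej; 2/2 del acc.
'717': N↓-sim [24, 21, 17, 12] end={s0,s1,s12,s13,s18,s19,s20,s21,s24,s5,s6,s9} — reject; 3/3 del acc.
2 words, ⪯-incomp.


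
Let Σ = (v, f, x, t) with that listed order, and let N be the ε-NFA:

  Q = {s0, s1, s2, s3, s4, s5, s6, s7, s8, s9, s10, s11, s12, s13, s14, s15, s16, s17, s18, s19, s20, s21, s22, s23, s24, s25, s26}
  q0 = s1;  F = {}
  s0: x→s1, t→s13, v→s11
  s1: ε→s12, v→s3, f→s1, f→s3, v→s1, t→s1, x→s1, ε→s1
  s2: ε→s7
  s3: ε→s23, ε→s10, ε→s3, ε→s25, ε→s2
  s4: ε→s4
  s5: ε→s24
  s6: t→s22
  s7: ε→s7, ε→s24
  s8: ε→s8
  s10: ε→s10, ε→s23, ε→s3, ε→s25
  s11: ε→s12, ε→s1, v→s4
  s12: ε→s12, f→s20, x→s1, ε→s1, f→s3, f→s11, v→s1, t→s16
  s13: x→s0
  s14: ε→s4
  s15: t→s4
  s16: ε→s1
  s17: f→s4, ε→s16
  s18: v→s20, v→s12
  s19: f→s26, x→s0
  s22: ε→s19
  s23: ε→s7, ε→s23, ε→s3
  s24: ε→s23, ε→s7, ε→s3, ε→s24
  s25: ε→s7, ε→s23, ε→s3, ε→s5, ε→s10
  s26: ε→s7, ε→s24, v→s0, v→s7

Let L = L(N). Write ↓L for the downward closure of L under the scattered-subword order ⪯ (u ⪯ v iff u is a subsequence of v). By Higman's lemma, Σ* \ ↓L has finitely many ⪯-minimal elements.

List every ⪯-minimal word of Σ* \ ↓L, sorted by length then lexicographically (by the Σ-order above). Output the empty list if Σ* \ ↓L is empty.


Antichain: [ε].

|Q|=27, |F|=0, |δ|=65 (39 ε).
min D↑ (1 st, q0=0, F={0}): 0:v→0,f→0,x→0,t→0 [Hopcroft].
ε ∈ L(D↑) — L = ∅.


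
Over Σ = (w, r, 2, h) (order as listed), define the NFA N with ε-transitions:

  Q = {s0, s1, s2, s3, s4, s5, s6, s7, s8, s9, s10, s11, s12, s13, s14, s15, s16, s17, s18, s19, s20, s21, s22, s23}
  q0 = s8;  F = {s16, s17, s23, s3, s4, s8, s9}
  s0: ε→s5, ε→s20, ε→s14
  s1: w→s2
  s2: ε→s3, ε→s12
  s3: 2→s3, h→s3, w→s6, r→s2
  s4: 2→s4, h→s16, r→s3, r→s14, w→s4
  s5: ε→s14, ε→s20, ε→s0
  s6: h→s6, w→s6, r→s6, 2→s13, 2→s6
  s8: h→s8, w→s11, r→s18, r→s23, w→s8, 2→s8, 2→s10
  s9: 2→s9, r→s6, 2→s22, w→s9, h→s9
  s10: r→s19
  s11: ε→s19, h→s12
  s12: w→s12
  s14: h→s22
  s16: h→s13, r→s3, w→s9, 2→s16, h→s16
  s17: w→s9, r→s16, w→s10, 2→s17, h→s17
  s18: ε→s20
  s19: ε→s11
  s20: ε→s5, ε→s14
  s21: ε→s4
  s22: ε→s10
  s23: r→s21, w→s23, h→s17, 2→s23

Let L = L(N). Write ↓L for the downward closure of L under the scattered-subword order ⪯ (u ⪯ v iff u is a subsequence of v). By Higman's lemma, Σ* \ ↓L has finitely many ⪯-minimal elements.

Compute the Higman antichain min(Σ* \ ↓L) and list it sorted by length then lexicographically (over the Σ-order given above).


Antichain: [rrrw, rhwr].

|Q|=24, |F|=7, |δ|=60 (15 ε).
min D↑ (8 st, q0=0, F={7}): 0:w→0,r→1,2→0,h→0 1:w→1,r→2,2→1,h→3 2:w→2,r→4,2→2,h→5 3:w→6,r→5,2→3,h→3 4:w→7,r→4,2→4,h→4 5:w→6,r→4,2→5,h→5 6:w→6,r→7,2→6,h→6 7:w→7,r→7,2→7,h→7 (ε-aug+det+¬).
'rrrw': N↓-sim [21, 20, 14, 10, 3] end={s12,s13,s6} rej; 4/4 del acc.
'rhwr': |S_i|=[21, 20, 12, 8, 5] end={s11,s12,s13,s19,s6} — reject; 4/4 deletions ∈↓L.
2 obstructions.


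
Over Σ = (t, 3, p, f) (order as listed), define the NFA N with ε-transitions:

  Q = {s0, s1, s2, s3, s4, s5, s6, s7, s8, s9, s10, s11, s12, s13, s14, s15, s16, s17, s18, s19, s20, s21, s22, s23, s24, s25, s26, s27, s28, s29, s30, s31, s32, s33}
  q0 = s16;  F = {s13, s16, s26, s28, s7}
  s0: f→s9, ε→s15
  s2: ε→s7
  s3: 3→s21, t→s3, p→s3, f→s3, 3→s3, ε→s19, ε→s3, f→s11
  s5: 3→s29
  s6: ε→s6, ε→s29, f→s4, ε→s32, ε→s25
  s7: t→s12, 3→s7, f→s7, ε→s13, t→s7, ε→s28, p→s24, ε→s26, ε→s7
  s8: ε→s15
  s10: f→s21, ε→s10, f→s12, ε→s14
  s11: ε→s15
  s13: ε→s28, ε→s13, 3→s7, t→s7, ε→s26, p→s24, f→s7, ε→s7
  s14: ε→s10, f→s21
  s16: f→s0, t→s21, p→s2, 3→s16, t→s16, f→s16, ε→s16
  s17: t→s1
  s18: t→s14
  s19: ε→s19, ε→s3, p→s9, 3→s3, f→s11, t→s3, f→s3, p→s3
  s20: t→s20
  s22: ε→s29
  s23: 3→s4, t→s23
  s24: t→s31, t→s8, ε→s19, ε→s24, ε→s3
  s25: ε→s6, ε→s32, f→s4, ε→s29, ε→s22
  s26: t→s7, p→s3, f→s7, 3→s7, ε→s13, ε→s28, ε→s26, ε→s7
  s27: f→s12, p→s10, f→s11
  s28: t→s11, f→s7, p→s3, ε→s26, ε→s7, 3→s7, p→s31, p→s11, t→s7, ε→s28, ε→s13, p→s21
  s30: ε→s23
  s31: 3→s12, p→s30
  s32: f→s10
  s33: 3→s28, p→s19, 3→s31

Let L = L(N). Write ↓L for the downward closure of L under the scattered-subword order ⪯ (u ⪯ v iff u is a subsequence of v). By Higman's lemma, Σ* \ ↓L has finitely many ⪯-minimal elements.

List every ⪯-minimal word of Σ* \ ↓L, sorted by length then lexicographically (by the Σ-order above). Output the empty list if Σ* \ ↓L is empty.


|Q|=34, |F|=5, |δ|=103 (41 ε).
min D↑ (3 st, q0=0, F={2}): 0:t→0,3→0,p→1,f→0 1:t→1,3→1,p→2,f→1 2:t→2,3→2,p→2,f→2.
'pp': run [20, 18, 13] end={s11,s12,s15,s19,s21,s23,s24,s3,s30,s31,s4,s8,…} — reject; 2/2 del acc.
1 obstructions.

A = [pp].


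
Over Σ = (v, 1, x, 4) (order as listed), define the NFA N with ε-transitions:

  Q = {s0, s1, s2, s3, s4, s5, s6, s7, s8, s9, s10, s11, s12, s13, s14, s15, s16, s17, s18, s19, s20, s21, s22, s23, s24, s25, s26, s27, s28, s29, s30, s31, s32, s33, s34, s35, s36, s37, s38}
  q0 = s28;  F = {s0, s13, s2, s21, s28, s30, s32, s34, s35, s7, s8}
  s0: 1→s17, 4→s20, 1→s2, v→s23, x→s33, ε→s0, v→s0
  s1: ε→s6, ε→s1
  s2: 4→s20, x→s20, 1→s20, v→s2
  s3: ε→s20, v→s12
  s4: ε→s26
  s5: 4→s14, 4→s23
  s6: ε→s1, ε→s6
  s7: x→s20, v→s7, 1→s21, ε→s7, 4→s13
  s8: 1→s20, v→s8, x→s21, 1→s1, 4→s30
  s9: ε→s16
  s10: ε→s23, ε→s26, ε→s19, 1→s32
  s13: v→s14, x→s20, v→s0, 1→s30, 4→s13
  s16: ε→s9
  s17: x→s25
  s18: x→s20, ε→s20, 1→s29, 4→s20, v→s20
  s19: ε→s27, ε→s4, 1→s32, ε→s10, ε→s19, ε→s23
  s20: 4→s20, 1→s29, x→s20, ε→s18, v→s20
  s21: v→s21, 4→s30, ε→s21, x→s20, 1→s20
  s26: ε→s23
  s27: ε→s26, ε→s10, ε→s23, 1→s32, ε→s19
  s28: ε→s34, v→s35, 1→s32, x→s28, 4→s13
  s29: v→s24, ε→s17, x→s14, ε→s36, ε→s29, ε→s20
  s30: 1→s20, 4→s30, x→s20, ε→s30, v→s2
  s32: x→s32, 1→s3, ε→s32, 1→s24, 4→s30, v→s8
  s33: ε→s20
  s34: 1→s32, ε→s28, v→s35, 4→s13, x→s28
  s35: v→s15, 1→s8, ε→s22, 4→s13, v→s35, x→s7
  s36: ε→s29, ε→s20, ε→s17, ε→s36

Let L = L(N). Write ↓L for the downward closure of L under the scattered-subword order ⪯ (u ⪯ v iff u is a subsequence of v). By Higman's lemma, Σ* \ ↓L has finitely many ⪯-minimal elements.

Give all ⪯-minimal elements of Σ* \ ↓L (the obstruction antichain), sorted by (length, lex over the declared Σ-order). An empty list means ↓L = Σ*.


|Q|=39, |F|=11, |δ|=107 (40 ε).
min D↑ (11 st, q0=0, F={6}): 0:v→1,1→2,x→0,4→3 1:v→1,1→4,x→5,4→3 2:v→4,1→6,x→2,4→7 3:v→8,1→7,x→6,4→3 4:v→4,1→6,x→9,4→7 5:v→5,1→9,x→6,4→3 6:v→6,1→6,x→6,4→6 7:v→10,1→6,x→6,4→7 8:v→8,1→10,x→6,4→6 9:v→9,1→6,x→6,4→7 10:v→10,1→6,x→6,4→6.
'11': |S_i|=[27, 17, 12] end={s1,s12,s14,s17,s18,s20,s24,s25,s29,s3,s36,s6} ∉↓L; 2/2 single-dels accept.
'4x': run [27, 14, 9] end={s14,s17,s18,s20,s24,s25,s29,s33,s36} — reject; 2/2 del acc.
'vxx': |S_i|=[27, 23, 16, 9] end={s14,s17,s18,s20,s24,s25,s29,s33,s36} — reject; 3/3 del acc.
'4v4': run [27, 14, 12, 8] end={s14,s17,s18,s20,s24,s25,s29,s36} ∉↓L; 3/3 single-dels accept.
4 words, ⪯-incomp.

A = [11, 4x, vxx, 4v4].


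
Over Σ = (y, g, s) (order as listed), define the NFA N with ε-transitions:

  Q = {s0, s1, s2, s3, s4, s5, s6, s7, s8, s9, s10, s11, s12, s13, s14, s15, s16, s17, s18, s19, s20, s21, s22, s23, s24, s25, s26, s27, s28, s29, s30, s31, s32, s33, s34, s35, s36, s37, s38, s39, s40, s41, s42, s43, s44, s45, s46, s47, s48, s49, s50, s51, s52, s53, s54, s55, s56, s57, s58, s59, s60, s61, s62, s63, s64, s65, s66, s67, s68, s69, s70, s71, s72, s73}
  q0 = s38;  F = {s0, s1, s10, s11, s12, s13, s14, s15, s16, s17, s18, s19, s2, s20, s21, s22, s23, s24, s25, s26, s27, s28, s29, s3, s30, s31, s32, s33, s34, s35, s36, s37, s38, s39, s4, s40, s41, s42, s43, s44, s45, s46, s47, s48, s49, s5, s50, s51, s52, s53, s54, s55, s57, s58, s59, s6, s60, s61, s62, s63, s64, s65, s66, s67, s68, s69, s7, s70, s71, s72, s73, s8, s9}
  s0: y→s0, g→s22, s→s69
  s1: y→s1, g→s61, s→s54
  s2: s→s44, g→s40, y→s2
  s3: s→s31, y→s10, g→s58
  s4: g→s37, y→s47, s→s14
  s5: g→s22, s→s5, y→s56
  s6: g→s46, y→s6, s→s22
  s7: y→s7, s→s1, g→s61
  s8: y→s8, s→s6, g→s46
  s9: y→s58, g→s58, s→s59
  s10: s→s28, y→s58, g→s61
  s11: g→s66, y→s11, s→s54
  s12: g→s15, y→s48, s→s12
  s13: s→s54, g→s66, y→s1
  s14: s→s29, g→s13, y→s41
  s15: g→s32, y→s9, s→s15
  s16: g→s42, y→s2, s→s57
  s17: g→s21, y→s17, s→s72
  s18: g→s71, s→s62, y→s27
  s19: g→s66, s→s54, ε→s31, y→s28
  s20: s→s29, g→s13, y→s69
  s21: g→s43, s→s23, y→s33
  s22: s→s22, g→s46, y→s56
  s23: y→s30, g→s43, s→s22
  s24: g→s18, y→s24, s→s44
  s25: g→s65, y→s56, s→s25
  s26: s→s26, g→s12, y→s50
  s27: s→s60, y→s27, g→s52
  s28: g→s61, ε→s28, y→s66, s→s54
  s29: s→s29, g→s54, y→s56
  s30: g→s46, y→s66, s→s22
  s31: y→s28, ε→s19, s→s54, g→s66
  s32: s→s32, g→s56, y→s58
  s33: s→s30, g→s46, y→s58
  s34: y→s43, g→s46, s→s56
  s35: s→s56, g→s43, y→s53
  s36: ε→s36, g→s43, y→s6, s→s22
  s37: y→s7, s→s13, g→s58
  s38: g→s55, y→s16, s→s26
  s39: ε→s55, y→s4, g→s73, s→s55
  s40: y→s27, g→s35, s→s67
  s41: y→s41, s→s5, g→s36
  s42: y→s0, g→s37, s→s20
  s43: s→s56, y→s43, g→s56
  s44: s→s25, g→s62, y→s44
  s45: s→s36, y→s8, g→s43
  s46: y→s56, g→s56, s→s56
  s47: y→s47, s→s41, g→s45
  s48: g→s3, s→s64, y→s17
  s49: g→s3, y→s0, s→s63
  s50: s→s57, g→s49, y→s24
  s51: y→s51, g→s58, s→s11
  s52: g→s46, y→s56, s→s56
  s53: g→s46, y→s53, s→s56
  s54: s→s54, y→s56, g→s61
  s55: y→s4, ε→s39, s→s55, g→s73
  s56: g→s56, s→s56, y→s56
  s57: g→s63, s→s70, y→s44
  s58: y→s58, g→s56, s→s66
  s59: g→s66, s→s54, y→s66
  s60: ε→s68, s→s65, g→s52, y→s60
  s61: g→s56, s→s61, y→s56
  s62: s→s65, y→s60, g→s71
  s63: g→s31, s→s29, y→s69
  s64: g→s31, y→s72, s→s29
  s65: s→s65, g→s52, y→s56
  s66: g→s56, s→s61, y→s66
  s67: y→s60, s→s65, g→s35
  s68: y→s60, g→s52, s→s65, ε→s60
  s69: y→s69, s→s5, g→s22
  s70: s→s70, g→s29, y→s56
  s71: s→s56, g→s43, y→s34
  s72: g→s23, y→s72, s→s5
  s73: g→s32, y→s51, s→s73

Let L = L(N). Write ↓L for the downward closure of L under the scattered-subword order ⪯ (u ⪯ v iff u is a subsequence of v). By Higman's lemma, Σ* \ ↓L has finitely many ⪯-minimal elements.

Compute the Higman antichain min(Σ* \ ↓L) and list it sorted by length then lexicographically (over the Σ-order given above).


min(Σ*\↓L) = [yssy, gggg, yyggs, ygygy, sggyyg].

|Q|=74, |F|=73, |δ|=230 (8 ε).
min D↑ (71 st, q0=0, F={38}): 0:y→1,g→2,s→3 1:y→4,g→5,s→6 2:y→7,g→8,s→2 3:y→9,g→10,s→3 4:y→4,g→11,s→12 5:y→13,g→14,s→15 6:y→12,g→16,s→17 7:y→18,g→14,s→19 8:y→20,g→21,s→8 9:y→22,g→23,s→6 10:y→24,g→25,s→10 11:y→26,g→27,s→28 12:y→12,g→29,s→30 13:y→13,g→31,s→32 14:y→33,g→34,s→35 15:y→32,g→35,s→36 16:y→32,g→37,s→36 17:y→38,g→36,s→17 18:y→18,g→39,s→40 19:y→40,g→35,s→36 20:y→20,g→34,s→41 21:y→34,g→38,s→21 22:y→22,g→42,s→12 23:y→13,g→43,s→16 24:y→44,g→43,s→45 25:y→46,g→21,s→25 26:y→26,g→47,s→48 27:y→49,g→50,s→38 28:y→48,g→27,s→51 29:y→48,g→52,s→51 30:y→38,g→51,s→30 31:y→38,g→53,s→31 32:y→32,g→31,s→54 33:y→33,g→55,s→56 34:y→34,g→38,s→57 35:y→56,g→57,s→58 36:y→38,g→58,s→36 37:y→59,g→57,s→58 38:y→38,g→38,s→38 39:y→60,g→50,s→61 40:y→40,g→61,s→54 41:y→41,g→57,s→58 42:y→26,g→52,s→29 43:y→62,g→34,s→37 44:y→44,g→63,s→64 45:y→64,g→37,s→36 46:y→34,g→34,s→65 47:y→38,g→53,s→38 48:y→48,g→47,s→51 49:y→49,g→53,s→38 50:y→50,g→38,s→38 51:y→38,g→47,s→51 52:y→66,g→50,s→38 53:y→38,g→38,s→38 54:y→38,g→31,s→54 55:y→38,g→38,s→55 56:y→56,g→55,s→58 57:y→57,g→38,s→55 58:y→38,g→55,s→58 59:y→57,g→55,s→58 60:y→60,g→53,s→67 61:y→67,g→50,s→31 62:y→34,g→55,s→59 63:y→68,g→50,s→69 64:y→64,g→69,s→54 65:y→57,g→57,s→58 66:y→50,g→53,s→38 67:y→67,g→53,s→31 68:y→34,g→53,s→70 69:y→70,g→50,s→31 70:y→57,g→53,s→31.
'yssy': run [74, 66, 41, 11, 1] end={s56} ∉↓L; 4/4 deletions ∈↓L.
'gggg': |S_i|=[74, 64, 37, 7, 1] end={s56} — reject; 4/4 del acc.
'yyggs': |S_i|=[74, 66, 46, 28, 8, 1] end={s56} ∉↓L; 5/5 single-dels accept.
'ygygy': run [74, 66, 46, 26, 5, 1] end={s56} — reject; 5/5 single-dels accept.
'sggyyg': |S_i|=[74, 69, 54, 24, 15, 5, 1] end={s56} ∉↓L; 6/6 del acc.
5 minimals (antichain).


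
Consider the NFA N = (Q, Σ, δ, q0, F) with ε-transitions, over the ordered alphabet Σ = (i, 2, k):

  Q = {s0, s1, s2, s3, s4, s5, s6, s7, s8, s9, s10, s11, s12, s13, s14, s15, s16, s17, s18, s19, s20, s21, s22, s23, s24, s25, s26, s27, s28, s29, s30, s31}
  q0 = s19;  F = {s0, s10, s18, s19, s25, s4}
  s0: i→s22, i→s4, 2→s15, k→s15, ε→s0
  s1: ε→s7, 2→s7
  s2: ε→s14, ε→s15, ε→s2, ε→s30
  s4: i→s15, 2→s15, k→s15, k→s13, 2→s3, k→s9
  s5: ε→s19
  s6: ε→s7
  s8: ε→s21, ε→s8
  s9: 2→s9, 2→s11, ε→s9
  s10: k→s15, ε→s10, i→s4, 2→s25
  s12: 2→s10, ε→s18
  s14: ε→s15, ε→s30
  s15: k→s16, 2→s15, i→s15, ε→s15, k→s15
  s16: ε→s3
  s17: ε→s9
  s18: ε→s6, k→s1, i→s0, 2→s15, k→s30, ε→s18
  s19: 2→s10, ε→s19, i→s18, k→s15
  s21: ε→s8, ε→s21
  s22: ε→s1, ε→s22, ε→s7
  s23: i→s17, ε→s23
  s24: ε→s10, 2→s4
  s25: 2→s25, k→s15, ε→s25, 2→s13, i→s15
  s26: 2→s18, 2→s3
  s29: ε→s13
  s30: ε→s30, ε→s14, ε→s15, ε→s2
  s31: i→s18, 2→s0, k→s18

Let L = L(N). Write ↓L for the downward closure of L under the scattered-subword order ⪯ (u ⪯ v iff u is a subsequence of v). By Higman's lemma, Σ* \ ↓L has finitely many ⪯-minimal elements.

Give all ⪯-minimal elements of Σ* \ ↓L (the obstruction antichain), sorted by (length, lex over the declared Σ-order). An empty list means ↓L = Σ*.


|Q|=32, |F|=6, |δ|=73 (34 ε).
min D↑ (7 st, q0=0, F={3}): 0:i→1,2→2,k→3 1:i→4,2→3,k→3 2:i→5,2→6,k→3 3:i→3,2→3,k→3 4:i→5,2→3,k→3 5:i→3,2→3,k→3 6:i→3,2→6,k→3 [Hopcroft].
'k': N↓-sim [19, 11] end={s1,s11,s13,s14,s15,s16,s2,s3,s30,s7,s9} rej; 1/1 del acc.
'i2': |S_i|=[19, 16, 6] end={s11,s15,s16,s3,s7,s9} ∉↓L; 2/2 deletions ∈↓L.
'2ii': N↓-sim [19, 10, 7, 3] end={s15,s16,s3} ∉↓L; 3/3 del acc.
'22i': N↓-sim [19, 10, 7, 3] end={s15,s16,s3} — reject; 3/3 del acc.
'iiii': run [19, 16, 11, 10, 3] end={s15,s16,s3} ∉↓L; 4/4 deletions ∈↓L.
5 minimals (antichain).

Antichain: [k, i2, 2ii, 22i, iiii].


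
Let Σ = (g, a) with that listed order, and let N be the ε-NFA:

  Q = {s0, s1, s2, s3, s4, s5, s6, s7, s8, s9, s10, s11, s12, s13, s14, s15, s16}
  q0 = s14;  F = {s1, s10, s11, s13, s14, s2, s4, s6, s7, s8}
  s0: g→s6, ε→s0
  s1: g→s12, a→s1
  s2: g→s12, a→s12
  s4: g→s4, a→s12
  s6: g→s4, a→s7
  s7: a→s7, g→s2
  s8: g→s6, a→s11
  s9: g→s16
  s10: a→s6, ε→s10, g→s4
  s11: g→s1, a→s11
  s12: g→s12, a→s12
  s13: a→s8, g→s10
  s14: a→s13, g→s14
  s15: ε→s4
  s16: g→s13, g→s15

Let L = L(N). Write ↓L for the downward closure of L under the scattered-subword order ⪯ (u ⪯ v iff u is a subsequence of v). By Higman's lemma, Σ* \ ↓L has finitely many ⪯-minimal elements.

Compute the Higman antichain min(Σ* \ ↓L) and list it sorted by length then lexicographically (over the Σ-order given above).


|Q|=17, |F|=10, |δ|=29 (3 ε).
min D↑ (11 st, q0=0, F={7}): 0:g→0,a→1 1:g→2,a→3 2:g→4,a→5 3:g→5,a→6 4:g→4,a→7 5:g→4,a→8 6:g→9,a→6 7:g→7,a→7 8:g→10,a→8 9:g→7,a→9 10:g→7,a→7.
'agga': run [11, 10, 7, 3, 1] end={s12} ∉↓L; 4/4 single-dels accept.
'aaagg': N↓-sim [11, 10, 8, 5, 3, 1] end={s12} rej; 5/5 del acc.
2 minimals (antichain).

Antichain: [agga, aaagg].


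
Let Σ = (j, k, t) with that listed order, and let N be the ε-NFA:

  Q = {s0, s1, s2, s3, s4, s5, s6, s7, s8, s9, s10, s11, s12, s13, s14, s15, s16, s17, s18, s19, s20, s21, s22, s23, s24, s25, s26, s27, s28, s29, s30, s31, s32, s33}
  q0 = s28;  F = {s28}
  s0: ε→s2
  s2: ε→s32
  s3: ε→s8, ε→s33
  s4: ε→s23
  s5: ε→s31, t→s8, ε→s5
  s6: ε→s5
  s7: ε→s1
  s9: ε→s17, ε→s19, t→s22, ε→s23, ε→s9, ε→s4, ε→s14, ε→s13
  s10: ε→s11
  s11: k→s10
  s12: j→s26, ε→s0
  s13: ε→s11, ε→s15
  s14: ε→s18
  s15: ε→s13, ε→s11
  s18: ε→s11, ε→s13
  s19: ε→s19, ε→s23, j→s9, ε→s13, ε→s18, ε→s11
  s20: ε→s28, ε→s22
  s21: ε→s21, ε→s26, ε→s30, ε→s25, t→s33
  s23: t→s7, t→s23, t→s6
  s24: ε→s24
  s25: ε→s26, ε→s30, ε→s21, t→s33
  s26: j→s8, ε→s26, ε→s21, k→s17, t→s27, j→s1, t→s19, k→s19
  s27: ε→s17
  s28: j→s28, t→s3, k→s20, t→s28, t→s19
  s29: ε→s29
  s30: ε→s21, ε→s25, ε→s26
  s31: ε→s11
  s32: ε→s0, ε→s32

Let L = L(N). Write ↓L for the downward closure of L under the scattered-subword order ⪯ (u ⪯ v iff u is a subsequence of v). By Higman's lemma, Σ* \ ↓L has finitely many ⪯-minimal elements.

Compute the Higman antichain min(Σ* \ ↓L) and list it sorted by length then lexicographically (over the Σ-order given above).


A = [].

|Q|=34, |F|=1, |δ|=71 (50 ε).
min D↑ (1 st, q0=0, F={}): 0:j→0,k→0,t→0.
L(D↑) = ∅ ⇒ ↓L = Σ*.


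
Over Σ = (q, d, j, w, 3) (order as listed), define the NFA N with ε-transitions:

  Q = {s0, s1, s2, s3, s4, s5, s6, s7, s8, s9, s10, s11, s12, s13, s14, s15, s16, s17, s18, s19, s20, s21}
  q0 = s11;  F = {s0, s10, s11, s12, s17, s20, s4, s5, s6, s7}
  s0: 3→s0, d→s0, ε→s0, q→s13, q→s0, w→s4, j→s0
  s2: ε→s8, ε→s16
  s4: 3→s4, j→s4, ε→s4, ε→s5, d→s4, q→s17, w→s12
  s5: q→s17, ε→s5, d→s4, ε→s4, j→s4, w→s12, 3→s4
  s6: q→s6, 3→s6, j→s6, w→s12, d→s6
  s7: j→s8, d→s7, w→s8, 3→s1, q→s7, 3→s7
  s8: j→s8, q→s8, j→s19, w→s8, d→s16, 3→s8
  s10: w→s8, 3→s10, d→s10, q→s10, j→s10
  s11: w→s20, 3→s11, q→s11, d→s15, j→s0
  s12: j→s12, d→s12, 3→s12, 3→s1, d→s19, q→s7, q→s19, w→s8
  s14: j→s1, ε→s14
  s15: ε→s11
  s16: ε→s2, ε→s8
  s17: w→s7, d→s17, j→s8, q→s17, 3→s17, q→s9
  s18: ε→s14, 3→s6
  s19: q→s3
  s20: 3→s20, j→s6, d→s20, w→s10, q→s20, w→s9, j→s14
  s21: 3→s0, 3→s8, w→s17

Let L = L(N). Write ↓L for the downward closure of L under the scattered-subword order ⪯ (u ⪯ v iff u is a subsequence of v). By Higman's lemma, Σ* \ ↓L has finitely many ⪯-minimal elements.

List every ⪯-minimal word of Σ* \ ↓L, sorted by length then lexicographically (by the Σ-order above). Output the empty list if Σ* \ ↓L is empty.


|Q|=22, |F|=10, |δ|=82 (12 ε).
min D↑ (10 st, q0=0, F={8}): 0:q→0,d→0,j→1,w→2,3→0 1:q→1,d→1,j→1,w→3,3→1 2:q→2,d→2,j→4,w→5,3→2 3:q→6,d→3,j→3,w→7,3→3 4:q→4,d→4,j→4,w→7,3→4 5:q→5,d→5,j→5,w→8,3→5 6:q→6,d→6,j→8,w→9,3→6 7:q→9,d→7,j→7,w→8,3→7 8:q→8,d→8,j→8,w→8,3→8 9:q→9,d→9,j→8,w→8,3→9 [Hopcroft].
'www': |S_i|=[20, 16, 10, 5] end={s16,s19,s2,s3,s8} — reject; 3/3 single-dels accept.
'jwqj': run [20, 17, 12, 9, 5] end={s16,s19,s2,s3,s8} ∉↓L; 4/4 deletions ∈↓L.
2 obstructions.

Antichain: [www, jwqj].


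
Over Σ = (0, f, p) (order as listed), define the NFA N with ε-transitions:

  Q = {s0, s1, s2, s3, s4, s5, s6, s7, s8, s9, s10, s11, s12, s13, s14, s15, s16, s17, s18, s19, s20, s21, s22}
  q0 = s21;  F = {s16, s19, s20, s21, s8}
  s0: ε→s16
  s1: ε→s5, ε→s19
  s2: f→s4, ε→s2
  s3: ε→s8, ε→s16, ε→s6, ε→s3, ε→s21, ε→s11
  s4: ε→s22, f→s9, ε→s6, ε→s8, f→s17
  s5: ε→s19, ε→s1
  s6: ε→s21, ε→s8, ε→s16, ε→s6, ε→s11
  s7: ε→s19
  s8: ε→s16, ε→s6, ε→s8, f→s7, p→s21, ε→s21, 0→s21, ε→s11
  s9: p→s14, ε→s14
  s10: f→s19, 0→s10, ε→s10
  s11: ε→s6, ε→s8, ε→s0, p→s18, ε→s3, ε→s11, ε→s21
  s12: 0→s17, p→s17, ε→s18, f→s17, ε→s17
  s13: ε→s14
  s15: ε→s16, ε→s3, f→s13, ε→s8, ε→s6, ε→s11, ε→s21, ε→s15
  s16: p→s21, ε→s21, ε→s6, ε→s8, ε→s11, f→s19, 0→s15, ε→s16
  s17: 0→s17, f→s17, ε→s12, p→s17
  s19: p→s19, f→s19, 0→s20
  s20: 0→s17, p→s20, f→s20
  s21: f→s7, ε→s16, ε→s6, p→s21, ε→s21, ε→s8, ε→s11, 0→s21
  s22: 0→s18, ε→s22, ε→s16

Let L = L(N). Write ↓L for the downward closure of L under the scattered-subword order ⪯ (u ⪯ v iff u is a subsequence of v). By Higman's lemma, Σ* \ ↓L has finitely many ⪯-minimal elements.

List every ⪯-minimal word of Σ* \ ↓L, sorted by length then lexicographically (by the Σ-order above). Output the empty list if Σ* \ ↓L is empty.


|Q|=23, |F|=5, |δ|=87 (57 ε).
min D↑ (4 st, q0=0, F={3}): 0:0→0,f→1,p→0 1:0→2,f→1,p→1 2:0→3,f→2,p→2 3:0→3,f→3,p→3.
'f00': N↓-sim [16, 8, 4, 3] end={s12,s17,s18} ∉↓L; 3/3 deletions ∈↓L.
1 obstructions.

Antichain: [f00].
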